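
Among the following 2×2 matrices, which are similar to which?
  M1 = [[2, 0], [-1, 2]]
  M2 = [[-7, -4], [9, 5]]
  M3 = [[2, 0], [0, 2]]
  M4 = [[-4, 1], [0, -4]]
Characteristic polynomials: χ_{M1} = (x - 2)^2, χ_{M2} = (x + 1)^2, χ_{M3} = (x - 2)^2, χ_{M4} = (x + 4)^2.

{M1}: invariant factors (x - 2)^2.

{M2}: invariant factors (x + 1)^2.

{M3}: invariant factors x - 2, x - 2.

{M4}: invariant factors (x + 4)^2.

Matrices are similar if and only if their invariant-factor lists agree; the partition into similarity classes is {M1}, {M2}, {M3}, {M4}.

4 classes: {M1}, {M2}, {M3}, {M4}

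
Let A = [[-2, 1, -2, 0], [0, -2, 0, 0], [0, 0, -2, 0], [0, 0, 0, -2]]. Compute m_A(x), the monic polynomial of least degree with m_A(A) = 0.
m_A(x) = (x + 2)^2

The characteristic polynomial factors as (x + 2)^4. The minimal polynomial is ∏(x - λ)^{k_λ} where k_λ is the size of the largest Jordan block at λ.

For λ = -2: rank(A + 2I) = 1, and the largest Jordan block has size 2 (the smallest k with rank((A + 2I)^k) = rank((A + 2I)^(k+1))).

So m_A(x) = (x + 2)^2.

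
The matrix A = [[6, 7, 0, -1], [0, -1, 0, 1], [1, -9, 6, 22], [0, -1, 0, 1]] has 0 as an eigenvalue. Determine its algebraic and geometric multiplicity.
algebraic multiplicity 2, geometric multiplicity 1

The characteristic polynomial is x^2(x - 6)^2, so the factor x appears with exponent 2: the algebraic multiplicity is 2.

rank(A) = 3, so the eigenspace has dimension 4 - 3 = 1: the geometric multiplicity is 1.

Since 1 < 2, A is not diagonalizable.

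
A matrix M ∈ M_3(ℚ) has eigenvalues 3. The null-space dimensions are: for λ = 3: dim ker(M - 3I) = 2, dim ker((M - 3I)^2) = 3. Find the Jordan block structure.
λ = 3: successive nullity increments [2, 1] count blocks of size ≥ k; block sizes are [2, 1].

Jordan blocks: (3, 2), (3, 1)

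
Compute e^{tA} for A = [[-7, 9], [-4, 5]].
A has Jordan form J = [[-1, 1], [0, -1]] with A = PJP^{-1}, so e^{tA} = P e^{tJ} P^{-1}.

For a Jordan block J_k(λ), e^{tJ_k(λ)} = e^{λt} · (I + tN + t^2 N^2/2! + ... + t^{k-1} N^{k-1}/(k-1)!) where N is the nilpotent superdiagonal part.

Assembling the blocks and conjugating back gives the entries of e^{tA} as shown above.

e^{tA} = [[(1 - 6*t)*e^{-t}, 9*t*e^{-t}], [-4*t*e^{-t}, (6*t + 1)*e^{-t}]]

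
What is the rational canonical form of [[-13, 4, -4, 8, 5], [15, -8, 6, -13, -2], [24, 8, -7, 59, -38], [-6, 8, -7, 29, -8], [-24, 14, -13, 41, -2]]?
The invariant factors of A (the non-unit diagonal entries of the Smith normal form of xI - A over ℚ[x]) are x^2 - 2x - 6, (x + 5)(x^2 - 2x - 6), each dividing the next. The characteristic polynomial is their product, (x + 5)(x^2 - 2x - 6)^2.

The rational canonical form is the block-diagonal matrix of companion matrices C(f_i):
R = [[0, 6, 0, 0, 0], [1, 2, 0, 0, 0], [0, 0, 0, 0, 30], [0, 0, 1, 0, 16], [0, 0, 0, 1, -3]].

Note the characteristic polynomial does not split into linear factors over ℚ, so A has no Jordan form over ℚ; the rational canonical form exists over any field.

R = [[0, 6, 0, 0, 0], [1, 2, 0, 0, 0], [0, 0, 0, 0, 30], [0, 0, 1, 0, 16], [0, 0, 0, 1, -3]]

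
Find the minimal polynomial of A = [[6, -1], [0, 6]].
m_A(x) = (x - 6)^2

The characteristic polynomial factors as (x - 6)^2. The minimal polynomial is ∏(x - λ)^{k_λ} where k_λ is the size of the largest Jordan block at λ.

For λ = 6: rank(A - 6I) = 1, and the largest Jordan block has size 2 (the smallest k with rank((A - 6I)^k) = rank((A - 6I)^(k+1))).

So m_A(x) = (x - 6)^2.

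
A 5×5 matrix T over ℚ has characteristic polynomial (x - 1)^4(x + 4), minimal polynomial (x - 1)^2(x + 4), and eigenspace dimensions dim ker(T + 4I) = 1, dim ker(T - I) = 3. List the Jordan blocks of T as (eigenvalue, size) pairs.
λ = -4: algebraic multiplicity 1 (exponent in χ_T), largest block size 1 (exponent in m_T), 1 block (geometric multiplicity). This forces block sizes [1].
λ = 1: algebraic multiplicity 4 (exponent in χ_T), largest block size 2 (exponent in m_T), 3 blocks (geometric multiplicity). These force block sizes [2, 1, 1].

Jordan blocks: (-4, 1), (1, 2), (1, 1), (1, 1)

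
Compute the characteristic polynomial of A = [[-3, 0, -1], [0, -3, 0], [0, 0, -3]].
xI - A = [[x + 3, 0, 1], [0, x + 3, 0], [0, 0, x + 3]].

Expanding det(xI - A) along the first row:
det(xI - A) = + (x + 3)·det([[x + 3, 0], [0, x + 3]]) - (0)·det([[0, 0], [0, x + 3]]) + (1)·det([[0, x + 3], [0, 0]]).

Evaluating gives χ_A(x) = x^3 + 9x^2 + 27x + 27 = (x + 3)^3.

χ_A(x) = (x + 3)^3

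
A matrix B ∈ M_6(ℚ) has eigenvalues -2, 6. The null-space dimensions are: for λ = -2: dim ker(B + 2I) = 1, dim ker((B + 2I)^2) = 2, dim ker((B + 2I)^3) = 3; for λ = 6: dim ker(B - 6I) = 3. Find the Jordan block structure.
λ = -2: successive nullity increments [1, 1, 1] count blocks of size ≥ k; block sizes are [3].
λ = 6: successive nullity increments [3] count blocks of size ≥ k; block sizes are [1, 1, 1].

Jordan blocks: (-2, 3), (6, 1), (6, 1), (6, 1)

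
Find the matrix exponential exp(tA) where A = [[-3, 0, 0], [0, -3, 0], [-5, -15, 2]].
e^{tA} = [[e^{-3*t}, 0, 0], [0, e^{-3*t}, 0], [(1 - e^{5*t})*e^{-3*t}, 3*(1 - e^{5*t})*e^{-3*t}, e^{2*t}]]

A has Jordan form J = [[-3, 0, 0], [0, -3, 0], [0, 0, 2]] with A = PJP^{-1}, so e^{tA} = P e^{tJ} P^{-1}.

For a Jordan block J_k(λ), e^{tJ_k(λ)} = e^{λt} · (I + tN + t^2 N^2/2! + ... + t^{k-1} N^{k-1}/(k-1)!) where N is the nilpotent superdiagonal part.

Assembling the blocks and conjugating back gives the entries of e^{tA} as shown above.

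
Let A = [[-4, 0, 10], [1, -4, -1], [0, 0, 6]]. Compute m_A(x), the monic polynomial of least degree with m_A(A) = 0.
The characteristic polynomial factors as (x - 6)(x + 4)^2. The minimal polynomial is ∏(x - λ)^{k_λ} where k_λ is the size of the largest Jordan block at λ.

For λ = -4: rank(A + 4I) = 2, and the largest Jordan block has size 2 (the smallest k with rank((A + 4I)^k) = rank((A + 4I)^(k+1))).
For λ = 6: rank(A - 6I) = 2, and the largest Jordan block has size 1 (the smallest k with rank((A - 6I)^k) = rank((A - 6I)^(k+1))).

So m_A(x) = (x - 6)(x + 4)^2.

m_A(x) = (x - 6)(x + 4)^2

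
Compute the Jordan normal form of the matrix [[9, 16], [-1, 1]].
The characteristic polynomial is det(xI - A) = (x - 5)^2, so the eigenvalues are 5 (algebraic multiplicity 2).

For λ = 5: rank(A - 5I) = 1, rank((A - 5I)^2) = 0. The eigenspace has dimension 2 - 1 = 1, so there is 1 Jordan block; the rank sequence gives block sizes [2].

Assembling the blocks gives the Jordan form J above.

J = [[5, 1], [0, 5]]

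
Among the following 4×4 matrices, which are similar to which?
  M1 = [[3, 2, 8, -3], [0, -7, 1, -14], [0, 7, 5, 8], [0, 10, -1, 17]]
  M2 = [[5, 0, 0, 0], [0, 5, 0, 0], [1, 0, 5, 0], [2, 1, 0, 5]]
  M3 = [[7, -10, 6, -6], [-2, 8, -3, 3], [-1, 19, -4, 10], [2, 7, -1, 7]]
Characteristic polynomials: χ_{M1} = (x - 6)^2(x - 3)^2, χ_{M2} = (x - 5)^4, χ_{M3} = (x - 6)^2(x - 3)^2.

{M1, M3}: invariant factors (x - 6)^2(x - 3)^2.

{M2}: invariant factors (x - 5)^2, (x - 5)^2.

Matrices are similar if and only if their invariant-factor lists agree; the partition into similarity classes is {M1, M3}, {M2}.

2 classes: {M1, M3}, {M2}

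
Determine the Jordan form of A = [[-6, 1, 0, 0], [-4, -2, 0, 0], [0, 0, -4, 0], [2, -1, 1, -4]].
The characteristic polynomial is det(xI - A) = (x + 4)^4, so the eigenvalues are -4 (algebraic multiplicity 4).

For λ = -4: rank(A + 4I) = 2, rank((A + 4I)^2) = 0. The eigenspace has dimension 4 - 2 = 2, so there are 2 Jordan blocks; the rank sequence gives block sizes [2, 2].

Assembling the blocks gives the Jordan form J above.

J = [[-4, 1, 0, 0], [0, -4, 0, 0], [0, 0, -4, 1], [0, 0, 0, -4]]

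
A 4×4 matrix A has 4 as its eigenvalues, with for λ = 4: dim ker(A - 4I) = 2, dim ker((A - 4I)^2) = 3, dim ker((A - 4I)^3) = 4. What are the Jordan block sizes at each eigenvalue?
λ = 4: successive nullity increments [2, 1, 1] count blocks of size ≥ k; block sizes are [3, 1].

Jordan blocks: (4, 3), (4, 1)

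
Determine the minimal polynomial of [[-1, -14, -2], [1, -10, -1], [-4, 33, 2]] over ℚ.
m_A(x) = (x + 3)^3

The characteristic polynomial factors as (x + 3)^3. The minimal polynomial is ∏(x - λ)^{k_λ} where k_λ is the size of the largest Jordan block at λ.

For λ = -3: rank(A + 3I) = 2, and the largest Jordan block has size 3 (the smallest k with rank((A + 3I)^k) = rank((A + 3I)^(k+1))).

So m_A(x) = (x + 3)^3.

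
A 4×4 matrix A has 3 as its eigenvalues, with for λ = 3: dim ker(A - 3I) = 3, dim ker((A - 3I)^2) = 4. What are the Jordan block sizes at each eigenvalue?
λ = 3: successive nullity increments [3, 1] count blocks of size ≥ k; block sizes are [2, 1, 1].

Jordan blocks: (3, 2), (3, 1), (3, 1)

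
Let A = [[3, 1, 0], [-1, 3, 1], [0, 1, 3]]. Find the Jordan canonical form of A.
J = [[3, 1, 0], [0, 3, 1], [0, 0, 3]]

The characteristic polynomial is det(xI - A) = (x - 3)^3, so the eigenvalues are 3 (algebraic multiplicity 3).

For λ = 3: rank(A - 3I) = 2, rank((A - 3I)^2) = 1, rank((A - 3I)^3) = 0. The eigenspace has dimension 3 - 2 = 1, so there is 1 Jordan block; the rank sequence gives block sizes [3].

Assembling the blocks gives the Jordan form J above.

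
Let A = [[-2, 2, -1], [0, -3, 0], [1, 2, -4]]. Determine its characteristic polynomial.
χ_A(x) = (x + 3)^3

xI - A = [[x + 2, -2, 1], [0, x + 3, 0], [-1, -2, x + 4]].

Expanding det(xI - A) along the first row:
det(xI - A) = + (x + 2)·det([[x + 3, 0], [-2, x + 4]]) - (-2)·det([[0, 0], [-1, x + 4]]) + (1)·det([[0, x + 3], [-1, -2]]).

Evaluating gives χ_A(x) = x^3 + 9x^2 + 27x + 27 = (x + 3)^3.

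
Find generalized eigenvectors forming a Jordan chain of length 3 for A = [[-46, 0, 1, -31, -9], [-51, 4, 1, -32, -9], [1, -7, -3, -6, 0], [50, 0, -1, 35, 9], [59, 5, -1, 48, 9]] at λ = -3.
We seek v_1 ∈ ker((A + 3I)^3) \ ker((A + 3I)^2), then set v_{i+1} = (A + 3I) v_i.

One such chain is v_1 = [[0, 0, 1, 0, 0]]^T, v_2 = [[1, 1, 0, -1, -1]]^T, v_3 = [[-3, -3, 0, 3, 4]]^T. Check: (A + 3I) v_3 = [[0, 0, 0, 0, 0]]^T = 0.

v_1 = [[0, 0, 1, 0, 0]]^T, v_2 = [[1, 1, 0, -1, -1]]^T, v_3 = [[-3, -3, 0, 3, 4]]^T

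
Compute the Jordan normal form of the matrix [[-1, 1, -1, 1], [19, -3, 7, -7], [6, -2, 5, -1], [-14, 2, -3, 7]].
J = [[0, 1, 0, 0], [0, 0, 0, 0], [0, 0, 4, 1], [0, 0, 0, 4]]

The characteristic polynomial is det(xI - A) = x^2(x - 4)^2, so the eigenvalues are 0 (algebraic multiplicity 2), 4 (algebraic multiplicity 2).

For λ = 0: rank(A) = 3, rank(A^2) = 2. The eigenspace has dimension 4 - 3 = 1, so there is 1 Jordan block; the rank sequence gives block sizes [2].

For λ = 4: rank(A - 4I) = 3, rank((A - 4I)^2) = 2. The eigenspace has dimension 4 - 3 = 1, so there is 1 Jordan block; the rank sequence gives block sizes [2].

Assembling the blocks gives the Jordan form J above.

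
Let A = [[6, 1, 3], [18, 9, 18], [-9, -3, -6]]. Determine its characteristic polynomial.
χ_A(x) = (x - 3)^3

xI - A = [[x - 6, -1, -3], [-18, x - 9, -18], [9, 3, x + 6]].

Expanding det(xI - A) along the first row:
det(xI - A) = + (x - 6)·det([[x - 9, -18], [3, x + 6]]) - (-1)·det([[-18, -18], [9, x + 6]]) + (-3)·det([[-18, x - 9], [9, 3]]).

Evaluating gives χ_A(x) = x^3 - 9x^2 + 27x - 27 = (x - 3)^3.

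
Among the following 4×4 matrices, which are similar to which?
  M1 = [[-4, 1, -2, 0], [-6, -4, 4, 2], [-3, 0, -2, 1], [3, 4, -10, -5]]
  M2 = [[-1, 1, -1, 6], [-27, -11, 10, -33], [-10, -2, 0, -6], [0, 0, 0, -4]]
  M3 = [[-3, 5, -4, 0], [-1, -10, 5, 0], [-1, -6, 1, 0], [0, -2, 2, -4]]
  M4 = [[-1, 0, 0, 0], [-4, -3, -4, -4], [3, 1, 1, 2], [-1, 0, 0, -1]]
Characteristic polynomials: χ_{M1} = (x + 3)(x + 4)^3, χ_{M2} = (x + 4)^4, χ_{M3} = (x + 4)^4, χ_{M4} = (x + 1)^4.

{M1}: invariant factors x + 4, (x + 3)(x + 4)^2.

{M2, M3}: invariant factors x + 4, (x + 4)^3.

{M4}: invariant factors (x + 1)^2, (x + 1)^2.

Matrices are similar if and only if their invariant-factor lists agree; the partition into similarity classes is {M1}, {M2, M3}, {M4}.

3 classes: {M1}, {M2, M3}, {M4}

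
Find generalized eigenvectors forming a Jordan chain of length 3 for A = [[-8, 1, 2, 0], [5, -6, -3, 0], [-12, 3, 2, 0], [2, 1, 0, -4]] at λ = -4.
v_1 = [[0, -2, 1, 0]]^T, v_2 = [[0, 1, 0, -2]]^T, v_3 = [[1, -2, 3, 1]]^T

We seek v_1 ∈ ker((A + 4I)^3) \ ker((A + 4I)^2), then set v_{i+1} = (A + 4I) v_i.

One such chain is v_1 = [[0, -2, 1, 0]]^T, v_2 = [[0, 1, 0, -2]]^T, v_3 = [[1, -2, 3, 1]]^T. Check: (A + 4I) v_3 = [[0, 0, 0, 0]]^T = 0.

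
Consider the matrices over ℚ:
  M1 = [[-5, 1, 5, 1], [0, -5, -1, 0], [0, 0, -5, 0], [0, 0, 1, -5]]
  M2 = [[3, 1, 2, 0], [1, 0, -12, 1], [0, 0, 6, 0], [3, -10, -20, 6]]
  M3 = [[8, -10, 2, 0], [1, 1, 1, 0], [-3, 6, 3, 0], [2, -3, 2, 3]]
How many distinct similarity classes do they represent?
2 classes: {M1}, {M2, M3}

Characteristic polynomials: χ_{M1} = (x + 5)^4, χ_{M2} = (x - 6)(x - 3)^3, χ_{M3} = (x - 6)(x - 3)^3.

{M1}: invariant factors (x + 5)^2, (x + 5)^2.

{M2, M3}: invariant factors (x - 6)(x - 3)^3.

Matrices are similar if and only if their invariant-factor lists agree; the partition into similarity classes is {M1}, {M2, M3}.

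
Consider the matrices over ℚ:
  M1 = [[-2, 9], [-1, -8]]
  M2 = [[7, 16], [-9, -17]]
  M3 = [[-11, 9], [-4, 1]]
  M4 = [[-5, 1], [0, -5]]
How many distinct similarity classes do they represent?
Characteristic polynomials: χ_{M1} = (x + 5)^2, χ_{M2} = (x + 5)^2, χ_{M3} = (x + 5)^2, χ_{M4} = (x + 5)^2.

{M1, M2, M3, M4}: invariant factors (x + 5)^2.

Matrices are similar if and only if their invariant-factor lists agree; the partition into similarity classes is {M1, M2, M3, M4}.

1 class: {M1, M2, M3, M4}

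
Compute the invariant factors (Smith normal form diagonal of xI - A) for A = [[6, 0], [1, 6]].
(x - 6)^2

The Jordan structure of A has elementary divisors (x - 6)^2. Arranging the block sizes at each eigenvalue in decreasing order and taking row products gives the invariant factors.

Invariant factors (smallest first, each dividing the next): (x - 6)^2.

Check: the last factor (x - 6)^2 is the minimal polynomial, and the product (x - 6)^2 is the characteristic polynomial.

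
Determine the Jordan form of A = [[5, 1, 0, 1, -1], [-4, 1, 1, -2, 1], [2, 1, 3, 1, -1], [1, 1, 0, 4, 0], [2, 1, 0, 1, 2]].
The characteristic polynomial is det(xI - A) = (x - 3)^5, so the eigenvalues are 3 (algebraic multiplicity 5).

For λ = 3: rank(A - 3I) = 3, rank((A - 3I)^2) = 1, rank((A - 3I)^3) = 0. The eigenspace has dimension 5 - 3 = 2, so there are 2 Jordan blocks; the rank sequence gives block sizes [3, 2].

Assembling the blocks gives the Jordan form J above.

J = [[3, 1, 0, 0, 0], [0, 3, 1, 0, 0], [0, 0, 3, 0, 0], [0, 0, 0, 3, 1], [0, 0, 0, 0, 3]]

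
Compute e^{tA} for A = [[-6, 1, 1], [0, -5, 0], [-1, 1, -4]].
e^{tA} = [[(1 - t)*e^{-5*t}, t*e^{-5*t}, t*e^{-5*t}], [0, e^{-5*t}, 0], [-t*e^{-5*t}, t*e^{-5*t}, (t + 1)*e^{-5*t}]]

A has Jordan form J = [[-5, 1, 0], [0, -5, 0], [0, 0, -5]] with A = PJP^{-1}, so e^{tA} = P e^{tJ} P^{-1}.

For a Jordan block J_k(λ), e^{tJ_k(λ)} = e^{λt} · (I + tN + t^2 N^2/2! + ... + t^{k-1} N^{k-1}/(k-1)!) where N is the nilpotent superdiagonal part.

Assembling the blocks and conjugating back gives the entries of e^{tA} as shown above.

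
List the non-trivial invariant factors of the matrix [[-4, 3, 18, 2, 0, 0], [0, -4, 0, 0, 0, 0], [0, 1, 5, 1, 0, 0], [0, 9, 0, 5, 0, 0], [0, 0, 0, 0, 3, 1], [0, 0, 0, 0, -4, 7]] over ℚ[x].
The Jordan structure of A has elementary divisors (x + 4)^2, (x - 5)^2, (x - 5)^2. Arranging the block sizes at each eigenvalue in decreasing order and taking row products gives the invariant factors.

Invariant factors (smallest first, each dividing the next): (x - 5)^2, (x - 5)^2(x + 4)^2.

Check: the last factor (x - 5)^2(x + 4)^2 is the minimal polynomial, and the product (x - 5)^4(x + 4)^2 is the characteristic polynomial.

(x - 5)^2, (x - 5)^2(x + 4)^2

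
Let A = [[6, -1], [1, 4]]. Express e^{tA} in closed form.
A has Jordan form J = [[5, 1], [0, 5]] with A = PJP^{-1}, so e^{tA} = P e^{tJ} P^{-1}.

For a Jordan block J_k(λ), e^{tJ_k(λ)} = e^{λt} · (I + tN + t^2 N^2/2! + ... + t^{k-1} N^{k-1}/(k-1)!) where N is the nilpotent superdiagonal part.

Assembling the blocks and conjugating back gives the entries of e^{tA} as shown above.

e^{tA} = [[(t + 1)*e^{5*t}, -t*e^{5*t}], [t*e^{5*t}, (1 - t)*e^{5*t}]]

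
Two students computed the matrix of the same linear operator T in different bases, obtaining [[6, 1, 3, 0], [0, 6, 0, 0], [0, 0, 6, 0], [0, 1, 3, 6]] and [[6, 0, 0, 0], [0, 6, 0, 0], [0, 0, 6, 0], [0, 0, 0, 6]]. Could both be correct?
No.

Both have characteristic polynomial (x - 6)^4, but the minimal polynomial of A is (x - 6)^2 while the minimal polynomial of B is x - 6. The minimal polynomial is a similarity invariant, so A and B are not similar.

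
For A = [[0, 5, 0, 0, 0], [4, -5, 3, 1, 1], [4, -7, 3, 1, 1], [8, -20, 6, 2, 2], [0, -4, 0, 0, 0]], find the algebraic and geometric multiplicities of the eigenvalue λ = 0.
The characteristic polynomial is x^5, so the factor x appears with exponent 5: the algebraic multiplicity is 5.

rank(A) = 2, so the eigenspace has dimension 5 - 2 = 3: the geometric multiplicity is 3.

Since 3 < 5, A is not diagonalizable.

algebraic multiplicity 5, geometric multiplicity 3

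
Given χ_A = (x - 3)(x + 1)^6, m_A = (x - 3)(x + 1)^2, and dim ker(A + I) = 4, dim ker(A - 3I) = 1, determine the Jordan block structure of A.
Jordan blocks: (-1, 2), (-1, 2), (-1, 1), (-1, 1), (3, 1)

λ = -1: algebraic multiplicity 6 (exponent in χ_A), largest block size 2 (exponent in m_A), 4 blocks (geometric multiplicity). These force block sizes [2, 2, 1, 1].
λ = 3: algebraic multiplicity 1 (exponent in χ_A), largest block size 1 (exponent in m_A), 1 block (geometric multiplicity). This forces block sizes [1].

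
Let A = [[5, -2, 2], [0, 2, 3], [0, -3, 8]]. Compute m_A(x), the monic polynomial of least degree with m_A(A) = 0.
The characteristic polynomial factors as (x - 5)^3. The minimal polynomial is ∏(x - λ)^{k_λ} where k_λ is the size of the largest Jordan block at λ.

For λ = 5: rank(A - 5I) = 1, and the largest Jordan block has size 2 (the smallest k with rank((A - 5I)^k) = rank((A - 5I)^(k+1))).

So m_A(x) = (x - 5)^2.

m_A(x) = (x - 5)^2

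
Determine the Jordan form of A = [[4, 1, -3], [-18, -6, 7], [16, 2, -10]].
J = [[-4, 1, 0], [0, -4, 1], [0, 0, -4]]

The characteristic polynomial is det(xI - A) = (x + 4)^3, so the eigenvalues are -4 (algebraic multiplicity 3).

For λ = -4: rank(A + 4I) = 2, rank((A + 4I)^2) = 1, rank((A + 4I)^3) = 0. The eigenspace has dimension 3 - 2 = 1, so there is 1 Jordan block; the rank sequence gives block sizes [3].

Assembling the blocks gives the Jordan form J above.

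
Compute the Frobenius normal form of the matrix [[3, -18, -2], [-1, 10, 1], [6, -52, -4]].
R = [[0, 0, 16], [1, 0, -24], [0, 1, 9]]

The invariant factors of A (the non-unit diagonal entries of the Smith normal form of xI - A over ℚ[x]) are (x - 4)^2(x - 1), each dividing the next. The characteristic polynomial is their product, (x - 4)^2(x - 1).

The rational canonical form is the block-diagonal matrix of companion matrices C(f_i):
R = [[0, 0, 16], [1, 0, -24], [0, 1, 9]].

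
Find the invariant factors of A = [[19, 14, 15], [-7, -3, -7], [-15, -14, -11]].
(x - 4)^2(x + 3)

The Jordan structure of A has elementary divisors (x + 3), (x - 4)^2. Arranging the block sizes at each eigenvalue in decreasing order and taking row products gives the invariant factors.

Invariant factors (smallest first, each dividing the next): (x - 4)^2(x + 3).

Check: the last factor (x - 4)^2(x + 3) is the minimal polynomial, and the product (x - 4)^2(x + 3) is the characteristic polynomial.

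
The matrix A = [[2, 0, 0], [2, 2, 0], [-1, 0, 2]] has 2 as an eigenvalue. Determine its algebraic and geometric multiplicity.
algebraic multiplicity 3, geometric multiplicity 2

The characteristic polynomial is (x - 2)^3, so the factor x - 2 appears with exponent 3: the algebraic multiplicity is 3.

rank(A - 2I) = 1, so the eigenspace has dimension 3 - 1 = 2: the geometric multiplicity is 2.

Since 2 < 3, A is not diagonalizable.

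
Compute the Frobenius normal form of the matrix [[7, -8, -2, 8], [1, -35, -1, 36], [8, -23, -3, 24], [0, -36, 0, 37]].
The invariant factors of A (the non-unit diagonal entries of the Smith normal form of xI - A over ℚ[x]) are x - 5, (x - 5)(x + 2)^2, each dividing the next. The characteristic polynomial is their product, (x - 5)^2(x + 2)^2.

The rational canonical form is the block-diagonal matrix of companion matrices C(f_i):
R = [[5, 0, 0, 0], [0, 0, 0, 20], [0, 1, 0, 16], [0, 0, 1, 1]].

R = [[5, 0, 0, 0], [0, 0, 0, 20], [0, 1, 0, 16], [0, 0, 1, 1]]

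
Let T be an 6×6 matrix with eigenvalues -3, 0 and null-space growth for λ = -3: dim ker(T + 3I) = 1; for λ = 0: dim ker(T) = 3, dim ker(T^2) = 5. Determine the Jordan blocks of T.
λ = -3: successive nullity increments [1] count blocks of size ≥ k; block sizes are [1].
λ = 0: successive nullity increments [3, 2] count blocks of size ≥ k; block sizes are [2, 2, 1].

Jordan blocks: (-3, 1), (0, 2), (0, 2), (0, 1)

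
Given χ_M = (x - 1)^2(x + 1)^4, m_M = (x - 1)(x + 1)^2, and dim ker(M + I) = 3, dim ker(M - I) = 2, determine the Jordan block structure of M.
λ = -1: algebraic multiplicity 4 (exponent in χ_M), largest block size 2 (exponent in m_M), 3 blocks (geometric multiplicity). These force block sizes [2, 1, 1].
λ = 1: algebraic multiplicity 2 (exponent in χ_M), largest block size 1 (exponent in m_M), 2 blocks (geometric multiplicity). These force block sizes [1, 1].

Jordan blocks: (-1, 2), (-1, 1), (-1, 1), (1, 1), (1, 1)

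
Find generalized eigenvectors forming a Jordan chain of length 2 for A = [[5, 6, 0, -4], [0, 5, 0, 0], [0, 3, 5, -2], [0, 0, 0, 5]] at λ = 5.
We seek v_1 ∈ ker((A - 5I)^2) \ ker(A - 5I), then set v_{i+1} = (A - 5I) v_i.

One such chain is v_1 = [[-1, 1, 0, 1]]^T, v_2 = [[2, 0, 1, 0]]^T. Check: (A - 5I) v_2 = [[0, 0, 0, 0]]^T = 0.

v_1 = [[-1, 1, 0, 1]]^T, v_2 = [[2, 0, 1, 0]]^T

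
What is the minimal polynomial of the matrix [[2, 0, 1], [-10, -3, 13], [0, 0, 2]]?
The characteristic polynomial factors as (x - 2)^2(x + 3). The minimal polynomial is ∏(x - λ)^{k_λ} where k_λ is the size of the largest Jordan block at λ.

For λ = -3: rank(A + 3I) = 2, and the largest Jordan block has size 1 (the smallest k with rank((A + 3I)^k) = rank((A + 3I)^(k+1))).
For λ = 2: rank(A - 2I) = 2, and the largest Jordan block has size 2 (the smallest k with rank((A - 2I)^k) = rank((A - 2I)^(k+1))).

So m_A(x) = (x - 2)^2(x + 3).

m_A(x) = (x - 2)^2(x + 3)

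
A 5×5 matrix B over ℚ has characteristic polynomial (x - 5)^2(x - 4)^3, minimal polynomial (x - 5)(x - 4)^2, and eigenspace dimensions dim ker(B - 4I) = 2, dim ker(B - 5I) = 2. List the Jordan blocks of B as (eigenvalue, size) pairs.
λ = 4: algebraic multiplicity 3 (exponent in χ_B), largest block size 2 (exponent in m_B), 2 blocks (geometric multiplicity). These force block sizes [2, 1].
λ = 5: algebraic multiplicity 2 (exponent in χ_B), largest block size 1 (exponent in m_B), 2 blocks (geometric multiplicity). These force block sizes [1, 1].

Jordan blocks: (4, 2), (4, 1), (5, 1), (5, 1)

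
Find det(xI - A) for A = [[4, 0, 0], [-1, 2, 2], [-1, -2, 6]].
xI - A = [[x - 4, 0, 0], [1, x - 2, -2], [1, 2, x - 6]].

Expanding det(xI - A) along the first row:
det(xI - A) = + (x - 4)·det([[x - 2, -2], [2, x - 6]]) - (0)·det([[1, -2], [1, x - 6]]) + (0)·det([[1, x - 2], [1, 2]]).

Evaluating gives χ_A(x) = x^3 - 12x^2 + 48x - 64 = (x - 4)^3.

χ_A(x) = (x - 4)^3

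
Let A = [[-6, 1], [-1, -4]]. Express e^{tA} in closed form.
e^{tA} = [[(1 - t)*e^{-5*t}, t*e^{-5*t}], [-t*e^{-5*t}, (t + 1)*e^{-5*t}]]

A has Jordan form J = [[-5, 1], [0, -5]] with A = PJP^{-1}, so e^{tA} = P e^{tJ} P^{-1}.

For a Jordan block J_k(λ), e^{tJ_k(λ)} = e^{λt} · (I + tN + t^2 N^2/2! + ... + t^{k-1} N^{k-1}/(k-1)!) where N is the nilpotent superdiagonal part.

Assembling the blocks and conjugating back gives the entries of e^{tA} as shown above.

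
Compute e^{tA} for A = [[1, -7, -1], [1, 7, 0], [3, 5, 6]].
e^{tA} = [[(2*t*e^{t} - 5*e^{t} + 6)*e^{4*t}, (2*t*e^{t} - 9*e^{t} + 9)*e^{4*t}, (2*t*e^{t} - 3*e^{t} + 3)*e^{4*t}], [(-t*e^{t} + 2*e^{t} - 2)*e^{4*t}, (-t*e^{t} + 4*e^{t} - 3)*e^{4*t}, (-t*e^{t} + e^{t} - 1)*e^{4*t}], [(-t*e^{t} + 4*e^{t} - 4)*e^{4*t}, (-t*e^{t} + 6*e^{t} - 6)*e^{4*t}, (-t*e^{t} + 3*e^{t} - 2)*e^{4*t}]]

A has Jordan form J = [[4, 0, 0], [0, 5, 1], [0, 0, 5]] with A = PJP^{-1}, so e^{tA} = P e^{tJ} P^{-1}.

For a Jordan block J_k(λ), e^{tJ_k(λ)} = e^{λt} · (I + tN + t^2 N^2/2! + ... + t^{k-1} N^{k-1}/(k-1)!) where N is the nilpotent superdiagonal part.

Assembling the blocks and conjugating back gives the entries of e^{tA} as shown above.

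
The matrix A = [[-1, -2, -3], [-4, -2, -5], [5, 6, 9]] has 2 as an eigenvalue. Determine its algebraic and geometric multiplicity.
The characteristic polynomial is (x - 2)^3, so the factor x - 2 appears with exponent 3: the algebraic multiplicity is 3.

rank(A - 2I) = 2, so the eigenspace has dimension 3 - 2 = 1: the geometric multiplicity is 1.

Since 1 < 3, A is not diagonalizable.

algebraic multiplicity 3, geometric multiplicity 1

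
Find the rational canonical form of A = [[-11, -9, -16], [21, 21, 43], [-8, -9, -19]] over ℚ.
R = [[0, 0, -27], [1, 0, -27], [0, 1, -9]]

The invariant factors of A (the non-unit diagonal entries of the Smith normal form of xI - A over ℚ[x]) are (x + 3)^3, each dividing the next. The characteristic polynomial is their product, (x + 3)^3.

The rational canonical form is the block-diagonal matrix of companion matrices C(f_i):
R = [[0, 0, -27], [1, 0, -27], [0, 1, -9]].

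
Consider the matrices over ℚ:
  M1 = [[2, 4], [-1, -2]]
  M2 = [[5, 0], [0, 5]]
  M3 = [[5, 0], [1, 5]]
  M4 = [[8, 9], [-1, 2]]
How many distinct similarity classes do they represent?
3 classes: {M1}, {M2}, {M3, M4}

Characteristic polynomials: χ_{M1} = x^2, χ_{M2} = (x - 5)^2, χ_{M3} = (x - 5)^2, χ_{M4} = (x - 5)^2.

{M1}: invariant factors x^2.

{M2}: invariant factors x - 5, x - 5.

{M3, M4}: invariant factors (x - 5)^2.

Matrices are similar if and only if their invariant-factor lists agree; the partition into similarity classes is {M1}, {M2}, {M3, M4}.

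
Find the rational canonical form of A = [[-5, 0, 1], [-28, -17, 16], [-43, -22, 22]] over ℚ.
R = [[0, 0, -5], [1, 0, 4], [0, 1, 0]]

The invariant factors of A (the non-unit diagonal entries of the Smith normal form of xI - A over ℚ[x]) are x^3 - 4x + 5, each dividing the next. The characteristic polynomial is their product, x^3 - 4x + 5.

The rational canonical form is the block-diagonal matrix of companion matrices C(f_i):
R = [[0, 0, -5], [1, 0, 4], [0, 1, 0]].

Note the characteristic polynomial does not split into linear factors over ℚ, so A has no Jordan form over ℚ; the rational canonical form exists over any field.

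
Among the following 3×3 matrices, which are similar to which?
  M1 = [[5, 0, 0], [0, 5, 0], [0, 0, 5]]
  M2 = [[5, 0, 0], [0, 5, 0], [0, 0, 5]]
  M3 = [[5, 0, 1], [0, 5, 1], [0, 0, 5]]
2 classes: {M1, M2}, {M3}

Characteristic polynomials: χ_{M1} = (x - 5)^3, χ_{M2} = (x - 5)^3, χ_{M3} = (x - 5)^3.

{M1, M2}: invariant factors x - 5, x - 5, x - 5.

{M3}: invariant factors x - 5, (x - 5)^2.

Matrices are similar if and only if their invariant-factor lists agree; the partition into similarity classes is {M1, M2}, {M3}.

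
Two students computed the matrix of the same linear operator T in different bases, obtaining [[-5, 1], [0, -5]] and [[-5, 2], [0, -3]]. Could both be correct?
trace(A) = -10 but trace(B) = -8. The trace is a similarity invariant, so A and B are not similar.

No.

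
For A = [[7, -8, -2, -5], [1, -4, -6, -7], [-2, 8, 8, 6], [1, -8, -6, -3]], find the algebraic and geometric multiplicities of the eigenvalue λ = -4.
algebraic multiplicity 1, geometric multiplicity 1

The characteristic polynomial is (x - 4)^3(x + 4), so the factor x + 4 appears with exponent 1: the algebraic multiplicity is 1.

rank(A + 4I) = 3, so the eigenspace has dimension 4 - 3 = 1: the geometric multiplicity is 1.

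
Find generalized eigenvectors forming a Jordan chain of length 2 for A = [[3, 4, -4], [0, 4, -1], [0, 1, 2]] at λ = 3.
We seek v_1 ∈ ker((A - 3I)^2) \ ker(A - 3I), then set v_{i+1} = (A - 3I) v_i.

One such chain is v_1 = [[2, 1, 0]]^T, v_2 = [[4, 1, 1]]^T. Check: (A - 3I) v_2 = [[0, 0, 0]]^T = 0.

v_1 = [[2, 1, 0]]^T, v_2 = [[4, 1, 1]]^T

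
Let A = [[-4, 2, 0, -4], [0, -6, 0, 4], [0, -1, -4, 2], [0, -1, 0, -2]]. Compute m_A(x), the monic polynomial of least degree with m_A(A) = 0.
m_A(x) = (x + 4)^2

The characteristic polynomial factors as (x + 4)^4. The minimal polynomial is ∏(x - λ)^{k_λ} where k_λ is the size of the largest Jordan block at λ.

For λ = -4: rank(A + 4I) = 1, and the largest Jordan block has size 2 (the smallest k with rank((A + 4I)^k) = rank((A + 4I)^(k+1))).

So m_A(x) = (x + 4)^2.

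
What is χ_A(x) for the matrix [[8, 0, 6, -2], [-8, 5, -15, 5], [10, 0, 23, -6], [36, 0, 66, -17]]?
χ_A(x) = (x - 5)^3(x - 4)

xI - A = [[x - 8, 0, -6, 2], [8, x - 5, 15, -5], [-10, 0, x - 23, 6], [-36, 0, -66, x + 17]].

Expanding det(xI - A) along the first row:
det(xI - A) = + (x - 8)·det([[x - 5, 15, -5], [0, x - 23, 6], [0, -66, x + 17]]) - (0)·det([[8, 15, -5], [-10, x - 23, 6], [-36, -66, x + 17]]) + (-6)·det([[8, x - 5, -5], [-10, 0, 6], [-36, 0, x + 17]]) - (2)·det([[8, x - 5, 15], [-10, 0, x - 23], [-36, 0, -66]]).

Evaluating gives χ_A(x) = x^4 - 19x^3 + 135x^2 - 425x + 500 = (x - 5)^3(x - 4).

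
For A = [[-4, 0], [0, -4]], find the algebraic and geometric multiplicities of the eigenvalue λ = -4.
The characteristic polynomial is (x + 4)^2, so the factor x + 4 appears with exponent 2: the algebraic multiplicity is 2.

rank(A + 4I) = 0, so the eigenspace has dimension 2 - 0 = 2: the geometric multiplicity is 2.

algebraic multiplicity 2, geometric multiplicity 2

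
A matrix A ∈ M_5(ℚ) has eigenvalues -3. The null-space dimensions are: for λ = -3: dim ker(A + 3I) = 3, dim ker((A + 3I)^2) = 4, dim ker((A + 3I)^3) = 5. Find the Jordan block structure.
λ = -3: successive nullity increments [3, 1, 1] count blocks of size ≥ k; block sizes are [3, 1, 1].

Jordan blocks: (-3, 3), (-3, 1), (-3, 1)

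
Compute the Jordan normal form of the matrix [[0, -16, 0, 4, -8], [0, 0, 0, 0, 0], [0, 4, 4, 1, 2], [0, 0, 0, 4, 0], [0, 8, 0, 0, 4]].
The characteristic polynomial is det(xI - A) = x^2(x - 4)^3, so the eigenvalues are 0 (algebraic multiplicity 2), 4 (algebraic multiplicity 3).

For λ = 0: rank(A) = 3. The eigenspace has dimension 5 - 3 = 2, so there are 2 Jordan blocks; the rank sequence gives block sizes [1, 1].

For λ = 4: rank(A - 4I) = 3, rank((A - 4I)^2) = 2. The eigenspace has dimension 5 - 3 = 2, so there are 2 Jordan blocks; the rank sequence gives block sizes [2, 1].

Assembling the blocks gives the Jordan form J above.

J = [[0, 0, 0, 0, 0], [0, 0, 0, 0, 0], [0, 0, 4, 1, 0], [0, 0, 0, 4, 0], [0, 0, 0, 0, 4]]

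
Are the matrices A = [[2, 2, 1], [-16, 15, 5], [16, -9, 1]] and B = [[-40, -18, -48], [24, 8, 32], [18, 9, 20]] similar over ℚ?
trace(A) = 18 but trace(B) = -12. The trace is a similarity invariant, so A and B are not similar.

No.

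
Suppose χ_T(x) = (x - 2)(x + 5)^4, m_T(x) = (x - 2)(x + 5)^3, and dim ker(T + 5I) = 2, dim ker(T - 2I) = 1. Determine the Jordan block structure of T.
λ = -5: algebraic multiplicity 4 (exponent in χ_T), largest block size 3 (exponent in m_T), 2 blocks (geometric multiplicity). These force block sizes [3, 1].
λ = 2: algebraic multiplicity 1 (exponent in χ_T), largest block size 1 (exponent in m_T), 1 block (geometric multiplicity). This forces block sizes [1].

Jordan blocks: (-5, 3), (-5, 1), (2, 1)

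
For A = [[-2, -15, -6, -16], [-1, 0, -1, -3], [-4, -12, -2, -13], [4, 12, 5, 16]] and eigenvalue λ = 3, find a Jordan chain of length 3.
v_1 = [[0, 0, 2, -1]]^T, v_2 = [[4, 1, 3, -3]]^T, v_3 = [[-5, -1, -4, 4]]^T

We seek v_1 ∈ ker((A - 3I)^3) \ ker((A - 3I)^2), then set v_{i+1} = (A - 3I) v_i.

One such chain is v_1 = [[0, 0, 2, -1]]^T, v_2 = [[4, 1, 3, -3]]^T, v_3 = [[-5, -1, -4, 4]]^T. Check: (A - 3I) v_3 = [[0, 0, 0, 0]]^T = 0.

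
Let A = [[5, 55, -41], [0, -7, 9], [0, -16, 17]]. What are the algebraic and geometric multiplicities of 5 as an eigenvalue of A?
algebraic multiplicity 3, geometric multiplicity 1

The characteristic polynomial is (x - 5)^3, so the factor x - 5 appears with exponent 3: the algebraic multiplicity is 3.

rank(A - 5I) = 2, so the eigenspace has dimension 3 - 2 = 1: the geometric multiplicity is 1.

Since 1 < 3, A is not diagonalizable.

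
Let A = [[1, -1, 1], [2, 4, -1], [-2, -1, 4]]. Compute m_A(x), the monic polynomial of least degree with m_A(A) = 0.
The characteristic polynomial factors as (x - 3)^3. The minimal polynomial is ∏(x - λ)^{k_λ} where k_λ is the size of the largest Jordan block at λ.

For λ = 3: rank(A - 3I) = 1, and the largest Jordan block has size 2 (the smallest k with rank((A - 3I)^k) = rank((A - 3I)^(k+1))).

So m_A(x) = (x - 3)^2.

m_A(x) = (x - 3)^2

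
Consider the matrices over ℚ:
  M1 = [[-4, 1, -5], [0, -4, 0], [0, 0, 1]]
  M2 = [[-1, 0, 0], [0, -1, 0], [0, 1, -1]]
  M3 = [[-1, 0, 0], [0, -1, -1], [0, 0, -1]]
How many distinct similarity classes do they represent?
2 classes: {M1}, {M2, M3}

Characteristic polynomials: χ_{M1} = (x - 1)(x + 4)^2, χ_{M2} = (x + 1)^3, χ_{M3} = (x + 1)^3.

{M1}: invariant factors (x - 1)(x + 4)^2.

{M2, M3}: invariant factors x + 1, (x + 1)^2.

Matrices are similar if and only if their invariant-factor lists agree; the partition into similarity classes is {M1}, {M2, M3}.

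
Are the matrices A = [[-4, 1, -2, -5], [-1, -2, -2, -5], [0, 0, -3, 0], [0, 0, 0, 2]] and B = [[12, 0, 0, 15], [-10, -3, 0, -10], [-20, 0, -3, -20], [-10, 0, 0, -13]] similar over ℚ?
No.

Both have characteristic polynomial (x - 2)(x + 3)^3, but the minimal polynomial of A is (x - 2)(x + 3)^2 while the minimal polynomial of B is (x - 2)(x + 3). The minimal polynomial is a similarity invariant, so A and B are not similar.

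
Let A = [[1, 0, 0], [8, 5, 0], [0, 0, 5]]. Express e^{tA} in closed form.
A has Jordan form J = [[1, 0, 0], [0, 5, 0], [0, 0, 5]] with A = PJP^{-1}, so e^{tA} = P e^{tJ} P^{-1}.

For a Jordan block J_k(λ), e^{tJ_k(λ)} = e^{λt} · (I + tN + t^2 N^2/2! + ... + t^{k-1} N^{k-1}/(k-1)!) where N is the nilpotent superdiagonal part.

Assembling the blocks and conjugating back gives the entries of e^{tA} as shown above.

e^{tA} = [[e^{t}, 0, 0], [2*(e^{4*t} - 1)*e^{t}, e^{5*t}, 0], [0, 0, e^{5*t}]]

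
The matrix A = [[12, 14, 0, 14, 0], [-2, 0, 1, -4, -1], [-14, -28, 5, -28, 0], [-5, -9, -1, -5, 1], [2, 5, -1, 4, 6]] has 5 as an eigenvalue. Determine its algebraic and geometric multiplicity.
algebraic multiplicity 4, geometric multiplicity 3

The characteristic polynomial is (x - 5)^4(x + 2), so the factor x - 5 appears with exponent 4: the algebraic multiplicity is 4.

rank(A - 5I) = 2, so the eigenspace has dimension 5 - 2 = 3: the geometric multiplicity is 3.

Since 3 < 4, A is not diagonalizable.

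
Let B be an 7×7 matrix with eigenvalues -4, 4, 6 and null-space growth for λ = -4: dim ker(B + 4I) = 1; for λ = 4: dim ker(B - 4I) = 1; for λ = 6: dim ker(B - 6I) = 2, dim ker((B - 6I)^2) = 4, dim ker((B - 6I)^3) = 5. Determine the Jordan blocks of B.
Jordan blocks: (-4, 1), (4, 1), (6, 3), (6, 2)

λ = -4: successive nullity increments [1] count blocks of size ≥ k; block sizes are [1].
λ = 4: successive nullity increments [1] count blocks of size ≥ k; block sizes are [1].
λ = 6: successive nullity increments [2, 2, 1] count blocks of size ≥ k; block sizes are [3, 2].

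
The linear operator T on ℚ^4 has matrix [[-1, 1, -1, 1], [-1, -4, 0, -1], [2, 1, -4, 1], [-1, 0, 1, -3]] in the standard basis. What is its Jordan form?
J = [[-3, 1, 0, 0], [0, -3, 0, 0], [0, 0, -3, 1], [0, 0, 0, -3]]

The characteristic polynomial is det(xI - A) = (x + 3)^4, so the eigenvalues are -3 (algebraic multiplicity 4).

For λ = -3: rank(A + 3I) = 2, rank((A + 3I)^2) = 0. The eigenspace has dimension 4 - 2 = 2, so there are 2 Jordan blocks; the rank sequence gives block sizes [2, 2].

Assembling the blocks gives the Jordan form J above.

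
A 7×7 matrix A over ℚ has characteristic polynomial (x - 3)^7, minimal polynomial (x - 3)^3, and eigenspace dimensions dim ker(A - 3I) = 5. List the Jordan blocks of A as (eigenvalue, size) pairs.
Jordan blocks: (3, 3), (3, 1), (3, 1), (3, 1), (3, 1)

λ = 3: algebraic multiplicity 7 (exponent in χ_A), largest block size 3 (exponent in m_A), 5 blocks (geometric multiplicity). These force block sizes [3, 1, 1, 1, 1].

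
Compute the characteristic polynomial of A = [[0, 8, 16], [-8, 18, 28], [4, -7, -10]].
xI - A = [[x, -8, -16], [8, x - 18, -28], [-4, 7, x + 10]].

Expanding det(xI - A) along the first row:
det(xI - A) = + (x)·det([[x - 18, -28], [7, x + 10]]) - (-8)·det([[8, -28], [-4, x + 10]]) + (-16)·det([[8, x - 18], [-4, 7]]).

Evaluating gives χ_A(x) = x^3 - 8x^2 + 16x = x(x - 4)^2.

χ_A(x) = x(x - 4)^2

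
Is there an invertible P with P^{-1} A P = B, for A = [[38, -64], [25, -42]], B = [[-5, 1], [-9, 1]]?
Yes.

Two matrices over a field are similar if and only if they have the same invariant factors.

Both A and B have characteristic polynomial (x + 2)^2 and minimal polynomial (x + 2)^2. Computing further, both have invariant factors (x + 2)^2. Hence A and B are similar.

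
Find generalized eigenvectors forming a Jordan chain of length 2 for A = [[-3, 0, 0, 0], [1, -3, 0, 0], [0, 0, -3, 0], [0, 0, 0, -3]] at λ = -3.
We seek v_1 ∈ ker((A + 3I)^2) \ ker(A + 3I), then set v_{i+1} = (A + 3I) v_i.

One such chain is v_1 = [[1, 1, 3, 3]]^T, v_2 = [[0, 1, 0, 0]]^T. Check: (A + 3I) v_2 = [[0, 0, 0, 0]]^T = 0.

v_1 = [[1, 1, 3, 3]]^T, v_2 = [[0, 1, 0, 0]]^T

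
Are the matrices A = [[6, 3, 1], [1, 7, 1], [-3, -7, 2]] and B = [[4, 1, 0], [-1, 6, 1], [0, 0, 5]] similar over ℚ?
Yes.

Two matrices over a field are similar if and only if they have the same invariant factors.

Both A and B have characteristic polynomial (x - 5)^3 and minimal polynomial (x - 5)^3. Computing further, both have invariant factors (x - 5)^3. Hence A and B are similar.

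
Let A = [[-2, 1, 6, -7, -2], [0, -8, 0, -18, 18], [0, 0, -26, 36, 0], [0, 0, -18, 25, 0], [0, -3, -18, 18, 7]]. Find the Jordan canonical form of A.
J = [[-2, 1, 0, 0, 0], [0, -2, 0, 0, 0], [0, 0, -2, 0, 0], [0, 0, 0, 1, 0], [0, 0, 0, 0, 1]]

The characteristic polynomial is det(xI - A) = (x - 1)^2(x + 2)^3, so the eigenvalues are -2 (algebraic multiplicity 3), 1 (algebraic multiplicity 2).

For λ = -2: rank(A + 2I) = 3, rank((A + 2I)^2) = 2. The eigenspace has dimension 5 - 3 = 2, so there are 2 Jordan blocks; the rank sequence gives block sizes [2, 1].

For λ = 1: rank(A - I) = 3. The eigenspace has dimension 5 - 3 = 2, so there are 2 Jordan blocks; the rank sequence gives block sizes [1, 1].

Assembling the blocks gives the Jordan form J above.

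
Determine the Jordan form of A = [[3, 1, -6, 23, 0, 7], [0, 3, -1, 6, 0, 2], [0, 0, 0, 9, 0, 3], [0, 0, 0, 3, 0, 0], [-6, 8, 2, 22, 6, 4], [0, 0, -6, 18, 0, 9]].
The characteristic polynomial is det(xI - A) = (x - 6)^2(x - 3)^4, so the eigenvalues are 3 (algebraic multiplicity 4), 6 (algebraic multiplicity 2).

For λ = 3: rank(A - 3I) = 4, rank((A - 3I)^2) = 3, rank((A - 3I)^3) = 2. The eigenspace has dimension 6 - 4 = 2, so there are 2 Jordan blocks; the rank sequence gives block sizes [3, 1].

For λ = 6: rank(A - 6I) = 4. The eigenspace has dimension 6 - 4 = 2, so there are 2 Jordan blocks; the rank sequence gives block sizes [1, 1].

Assembling the blocks gives the Jordan form J above.

J = [[3, 1, 0, 0, 0, 0], [0, 3, 1, 0, 0, 0], [0, 0, 3, 0, 0, 0], [0, 0, 0, 3, 0, 0], [0, 0, 0, 0, 6, 0], [0, 0, 0, 0, 0, 6]]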